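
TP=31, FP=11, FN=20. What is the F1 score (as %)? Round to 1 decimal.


Precision = TP / (TP + FP) = 31 / 42 = 0.7381
Recall = TP / (TP + FN) = 31 / 51 = 0.6078
F1 = 2 * P * R / (P + R)
= 2 * 0.7381 * 0.6078 / (0.7381 + 0.6078)
= 0.8973 / 1.3459
= 0.6667
As percentage: 66.7%

66.7


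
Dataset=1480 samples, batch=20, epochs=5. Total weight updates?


Iterations per epoch = 1480 / 20 = 74
Total updates = iterations_per_epoch * epochs
= 74 * 5
= 370

370


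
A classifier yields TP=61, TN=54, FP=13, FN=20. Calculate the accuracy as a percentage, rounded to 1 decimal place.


Accuracy = (TP + TN) / (TP + TN + FP + FN) * 100
= (61 + 54) / (61 + 54 + 13 + 20)
= 115 / 148
= 0.777
= 77.7%

77.7


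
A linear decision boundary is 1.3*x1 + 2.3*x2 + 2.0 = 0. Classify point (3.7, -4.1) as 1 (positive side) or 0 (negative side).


Compute 1.3 * 3.7 + 2.3 * -4.1 + 2.0
= 4.81 + -9.43 + 2.0
= -2.62
Since -2.62 < 0, the point is on the negative side.

0


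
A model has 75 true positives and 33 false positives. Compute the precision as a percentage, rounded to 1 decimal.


Precision = TP / (TP + FP) * 100
= 75 / (75 + 33)
= 75 / 108
= 0.6944
= 69.4%

69.4


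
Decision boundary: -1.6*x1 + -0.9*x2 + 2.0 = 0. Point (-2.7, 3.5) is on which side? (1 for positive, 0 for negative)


Compute -1.6 * -2.7 + -0.9 * 3.5 + 2.0
= 4.32 + -3.15 + 2.0
= 3.17
Since 3.17 >= 0, the point is on the positive side.

1


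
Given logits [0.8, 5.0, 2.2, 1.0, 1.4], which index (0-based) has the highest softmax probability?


Softmax is a monotonic transformation, so it preserves the argmax.
We need to find the index of the maximum logit.
Index 0: 0.8
Index 1: 5.0
Index 2: 2.2
Index 3: 1.0
Index 4: 1.4
Maximum logit = 5.0 at index 1

1


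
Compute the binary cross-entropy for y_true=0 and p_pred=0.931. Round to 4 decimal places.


For y=0: Loss = -log(1-p)
= -log(1 - 0.931)
= -log(0.069)
= -(-2.6736)
= 2.6736

2.6736


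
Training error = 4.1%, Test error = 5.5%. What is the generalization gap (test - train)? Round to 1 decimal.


Generalization gap = test_error - train_error
= 5.5 - 4.1
= 1.4%
A small gap suggests good generalization.

1.4


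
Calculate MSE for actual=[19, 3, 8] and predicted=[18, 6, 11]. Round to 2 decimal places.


Differences: [1, -3, -3]
Squared errors: [1, 9, 9]
Sum of squared errors = 19
MSE = 19 / 3 = 6.33

6.33


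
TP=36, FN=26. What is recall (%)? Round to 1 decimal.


Recall = TP / (TP + FN) * 100
= 36 / (36 + 26)
= 36 / 62
= 0.5806
= 58.1%

58.1


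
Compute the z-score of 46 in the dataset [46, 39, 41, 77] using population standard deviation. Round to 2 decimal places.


Mean = (46 + 39 + 41 + 77) / 4 = 50.75
Variance = sum((x_i - mean)^2) / n = 236.1875
Std = sqrt(236.1875) = 15.3684
Z = (x - mean) / std
= (46 - 50.75) / 15.3684
= -4.75 / 15.3684
= -0.31

-0.31


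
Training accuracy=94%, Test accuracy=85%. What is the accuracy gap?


Gap = train_accuracy - test_accuracy
= 94 - 85
= 9%
This moderate gap may indicate mild overfitting.

9


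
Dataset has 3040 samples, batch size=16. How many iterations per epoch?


Iterations per epoch = dataset_size / batch_size
= 3040 / 16
= 190

190


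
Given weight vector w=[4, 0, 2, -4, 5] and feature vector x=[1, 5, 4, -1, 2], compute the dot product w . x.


Element-wise products:
4 * 1 = 4
0 * 5 = 0
2 * 4 = 8
-4 * -1 = 4
5 * 2 = 10
Sum = 4 + 0 + 8 + 4 + 10
= 26

26


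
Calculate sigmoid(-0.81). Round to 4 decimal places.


sigmoid(z) = 1 / (1 + exp(-z))
exp(-(-0.81)) = exp(0.81) = 2.2479
1 + 2.2479 = 3.2479
1 / 3.2479 = 0.3079

0.3079


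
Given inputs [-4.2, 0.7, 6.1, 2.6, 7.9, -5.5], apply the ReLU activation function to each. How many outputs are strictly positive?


ReLU(x) = max(0, x) for each element:
ReLU(-4.2) = 0
ReLU(0.7) = 0.7
ReLU(6.1) = 6.1
ReLU(2.6) = 2.6
ReLU(7.9) = 7.9
ReLU(-5.5) = 0
Active neurons (>0): 4

4


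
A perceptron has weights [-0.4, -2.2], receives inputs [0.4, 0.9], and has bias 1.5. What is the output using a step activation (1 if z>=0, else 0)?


z = w . x + b
= -0.4*0.4 + -2.2*0.9 + 1.5
= -0.16 + -1.98 + 1.5
= -2.14 + 1.5
= -0.64
Since z = -0.64 < 0, output = 0

0


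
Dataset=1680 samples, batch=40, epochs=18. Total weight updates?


Iterations per epoch = 1680 / 40 = 42
Total updates = iterations_per_epoch * epochs
= 42 * 18
= 756

756


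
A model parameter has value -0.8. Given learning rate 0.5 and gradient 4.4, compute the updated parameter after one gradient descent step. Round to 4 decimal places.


w_new = w_old - lr * gradient
= -0.8 - 0.5 * 4.4
= -0.8 - (2.2)
= -3.0000

-3.0000


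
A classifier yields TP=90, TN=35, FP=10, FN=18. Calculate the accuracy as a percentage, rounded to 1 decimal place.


Accuracy = (TP + TN) / (TP + TN + FP + FN) * 100
= (90 + 35) / (90 + 35 + 10 + 18)
= 125 / 153
= 0.817
= 81.7%

81.7


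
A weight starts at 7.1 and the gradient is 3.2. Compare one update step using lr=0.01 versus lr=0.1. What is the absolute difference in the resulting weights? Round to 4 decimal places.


With lr=0.01: w_new = 7.1 - 0.01 * 3.2 = 7.068
With lr=0.1: w_new = 7.1 - 0.1 * 3.2 = 6.78
Absolute difference = |7.068 - 6.78|
= 0.2880

0.2880


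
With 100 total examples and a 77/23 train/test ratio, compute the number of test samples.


Train samples = 100 * 77% = 77
Test samples = 100 - 77
= 23

23


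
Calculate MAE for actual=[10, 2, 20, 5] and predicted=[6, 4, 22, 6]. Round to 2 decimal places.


Absolute errors: [4, 2, 2, 1]
Sum of absolute errors = 9
MAE = 9 / 4 = 2.25

2.25


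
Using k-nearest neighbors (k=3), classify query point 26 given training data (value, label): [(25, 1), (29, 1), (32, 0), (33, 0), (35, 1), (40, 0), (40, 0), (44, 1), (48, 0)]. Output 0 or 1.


Distances from query 26:
Point 25 (class 1): distance = 1
Point 29 (class 1): distance = 3
Point 32 (class 0): distance = 6
K=3 nearest neighbors: classes = [1, 1, 0]
Votes for class 1: 2 / 3
Majority vote => class 1

1


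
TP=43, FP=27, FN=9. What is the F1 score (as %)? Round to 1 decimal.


Precision = TP / (TP + FP) = 43 / 70 = 0.6143
Recall = TP / (TP + FN) = 43 / 52 = 0.8269
F1 = 2 * P * R / (P + R)
= 2 * 0.6143 * 0.8269 / (0.6143 + 0.8269)
= 1.0159 / 1.4412
= 0.7049
As percentage: 70.5%

70.5


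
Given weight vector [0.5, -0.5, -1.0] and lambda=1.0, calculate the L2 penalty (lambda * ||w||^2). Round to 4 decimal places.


Squaring each weight:
0.5^2 = 0.25
(-0.5)^2 = 0.25
(-1.0)^2 = 1.0
Sum of squares = 1.5
Penalty = 1.0 * 1.5 = 1.5000

1.5000


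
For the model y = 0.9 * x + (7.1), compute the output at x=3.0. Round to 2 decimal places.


y = 0.9 * 3.0 + (7.1)
= 2.7 + (7.1)
= 9.80

9.80


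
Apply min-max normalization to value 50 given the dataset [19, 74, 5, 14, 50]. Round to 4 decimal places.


Min = 5, Max = 74
Range = 74 - 5 = 69
Scaled = (x - min) / (max - min)
= (50 - 5) / 69
= 45 / 69
= 0.6522

0.6522


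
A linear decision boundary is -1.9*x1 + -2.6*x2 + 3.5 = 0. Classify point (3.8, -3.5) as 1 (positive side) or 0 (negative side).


Compute -1.9 * 3.8 + -2.6 * -3.5 + 3.5
= -7.22 + 9.1 + 3.5
= 5.38
Since 5.38 >= 0, the point is on the positive side.

1


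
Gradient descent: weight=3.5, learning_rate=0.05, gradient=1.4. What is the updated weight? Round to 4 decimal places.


w_new = w_old - lr * gradient
= 3.5 - 0.05 * 1.4
= 3.5 - (0.07)
= 3.4300

3.4300


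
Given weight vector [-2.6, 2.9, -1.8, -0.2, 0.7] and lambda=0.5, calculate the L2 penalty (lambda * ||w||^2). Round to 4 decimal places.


Squaring each weight:
(-2.6)^2 = 6.76
2.9^2 = 8.41
(-1.8)^2 = 3.24
(-0.2)^2 = 0.04
0.7^2 = 0.49
Sum of squares = 18.94
Penalty = 0.5 * 18.94 = 9.4700

9.4700


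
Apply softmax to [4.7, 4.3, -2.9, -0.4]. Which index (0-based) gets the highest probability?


Softmax is a monotonic transformation, so it preserves the argmax.
We need to find the index of the maximum logit.
Index 0: 4.7
Index 1: 4.3
Index 2: -2.9
Index 3: -0.4
Maximum logit = 4.7 at index 0

0


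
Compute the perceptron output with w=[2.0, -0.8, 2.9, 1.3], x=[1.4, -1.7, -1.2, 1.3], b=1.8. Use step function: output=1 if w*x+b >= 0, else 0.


z = w . x + b
= 2.0*1.4 + -0.8*-1.7 + 2.9*-1.2 + 1.3*1.3 + 1.8
= 2.8 + 1.36 + -3.48 + 1.69 + 1.8
= 2.37 + 1.8
= 4.17
Since z = 4.17 >= 0, output = 1

1


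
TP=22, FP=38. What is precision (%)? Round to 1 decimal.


Precision = TP / (TP + FP) * 100
= 22 / (22 + 38)
= 22 / 60
= 0.3667
= 36.7%

36.7


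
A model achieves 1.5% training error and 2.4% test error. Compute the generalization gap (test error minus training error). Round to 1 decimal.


Generalization gap = test_error - train_error
= 2.4 - 1.5
= 0.9%
A small gap suggests good generalization.

0.9


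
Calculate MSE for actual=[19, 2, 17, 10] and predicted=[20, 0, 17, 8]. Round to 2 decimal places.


Differences: [-1, 2, 0, 2]
Squared errors: [1, 4, 0, 4]
Sum of squared errors = 9
MSE = 9 / 4 = 2.25

2.25


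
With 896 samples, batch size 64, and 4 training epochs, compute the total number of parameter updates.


Iterations per epoch = 896 / 64 = 14
Total updates = iterations_per_epoch * epochs
= 14 * 4
= 56

56


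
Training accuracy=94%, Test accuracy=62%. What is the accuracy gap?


Gap = train_accuracy - test_accuracy
= 94 - 62
= 32%
This large gap strongly indicates overfitting.

32


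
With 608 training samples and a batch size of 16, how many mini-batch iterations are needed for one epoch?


Iterations per epoch = dataset_size / batch_size
= 608 / 16
= 38

38


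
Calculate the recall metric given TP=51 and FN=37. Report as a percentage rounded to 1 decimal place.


Recall = TP / (TP + FN) * 100
= 51 / (51 + 37)
= 51 / 88
= 0.5795
= 58.0%

58.0


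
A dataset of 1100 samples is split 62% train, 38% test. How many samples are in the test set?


Train samples = 1100 * 62% = 682
Test samples = 1100 - 682
= 418

418


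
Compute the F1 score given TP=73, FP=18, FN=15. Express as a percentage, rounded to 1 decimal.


Precision = TP / (TP + FP) = 73 / 91 = 0.8022
Recall = TP / (TP + FN) = 73 / 88 = 0.8295
F1 = 2 * P * R / (P + R)
= 2 * 0.8022 * 0.8295 / (0.8022 + 0.8295)
= 1.3309 / 1.6317
= 0.8156
As percentage: 81.6%

81.6


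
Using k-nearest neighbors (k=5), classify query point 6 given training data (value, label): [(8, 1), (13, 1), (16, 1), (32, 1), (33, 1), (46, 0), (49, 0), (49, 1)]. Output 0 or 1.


Distances from query 6:
Point 8 (class 1): distance = 2
Point 13 (class 1): distance = 7
Point 16 (class 1): distance = 10
Point 32 (class 1): distance = 26
Point 33 (class 1): distance = 27
K=5 nearest neighbors: classes = [1, 1, 1, 1, 1]
Votes for class 1: 5 / 5
Majority vote => class 1

1


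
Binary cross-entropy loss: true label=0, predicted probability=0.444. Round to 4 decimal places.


For y=0: Loss = -log(1-p)
= -log(1 - 0.444)
= -log(0.556)
= -(-0.587)
= 0.5870

0.5870


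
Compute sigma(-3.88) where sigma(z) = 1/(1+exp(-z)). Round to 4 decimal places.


sigmoid(z) = 1 / (1 + exp(-z))
exp(-(-3.88)) = exp(3.88) = 48.4242
1 + 48.4242 = 49.4242
1 / 49.4242 = 0.0202

0.0202


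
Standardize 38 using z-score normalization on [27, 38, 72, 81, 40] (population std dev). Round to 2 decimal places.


Mean = (27 + 38 + 72 + 81 + 40) / 5 = 51.6
Variance = sum((x_i - mean)^2) / n = 441.04
Std = sqrt(441.04) = 21.001
Z = (x - mean) / std
= (38 - 51.6) / 21.001
= -13.6 / 21.001
= -0.65

-0.65


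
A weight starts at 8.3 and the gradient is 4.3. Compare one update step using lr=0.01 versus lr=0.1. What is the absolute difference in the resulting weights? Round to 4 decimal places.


With lr=0.01: w_new = 8.3 - 0.01 * 4.3 = 8.257
With lr=0.1: w_new = 8.3 - 0.1 * 4.3 = 7.87
Absolute difference = |8.257 - 7.87|
= 0.3870

0.3870


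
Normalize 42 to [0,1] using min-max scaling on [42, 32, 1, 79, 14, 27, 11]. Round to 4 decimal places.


Min = 1, Max = 79
Range = 79 - 1 = 78
Scaled = (x - min) / (max - min)
= (42 - 1) / 78
= 41 / 78
= 0.5256

0.5256


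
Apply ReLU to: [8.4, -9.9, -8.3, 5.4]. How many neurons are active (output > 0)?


ReLU(x) = max(0, x) for each element:
ReLU(8.4) = 8.4
ReLU(-9.9) = 0
ReLU(-8.3) = 0
ReLU(5.4) = 5.4
Active neurons (>0): 2

2


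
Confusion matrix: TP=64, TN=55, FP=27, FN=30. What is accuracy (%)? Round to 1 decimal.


Accuracy = (TP + TN) / (TP + TN + FP + FN) * 100
= (64 + 55) / (64 + 55 + 27 + 30)
= 119 / 176
= 0.6761
= 67.6%

67.6


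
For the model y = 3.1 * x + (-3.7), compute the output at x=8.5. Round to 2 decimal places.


y = 3.1 * 8.5 + (-3.7)
= 26.35 + (-3.7)
= 22.65

22.65


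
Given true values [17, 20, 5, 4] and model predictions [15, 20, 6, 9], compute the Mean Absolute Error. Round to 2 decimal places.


Absolute errors: [2, 0, 1, 5]
Sum of absolute errors = 8
MAE = 8 / 4 = 2.00

2.00


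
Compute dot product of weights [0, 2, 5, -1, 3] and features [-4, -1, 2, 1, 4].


Element-wise products:
0 * -4 = 0
2 * -1 = -2
5 * 2 = 10
-1 * 1 = -1
3 * 4 = 12
Sum = 0 + -2 + 10 + -1 + 12
= 19

19


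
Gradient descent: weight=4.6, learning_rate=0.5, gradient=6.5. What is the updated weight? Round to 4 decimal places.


w_new = w_old - lr * gradient
= 4.6 - 0.5 * 6.5
= 4.6 - (3.25)
= 1.3500

1.3500


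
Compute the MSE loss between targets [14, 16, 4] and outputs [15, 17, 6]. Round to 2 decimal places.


Differences: [-1, -1, -2]
Squared errors: [1, 1, 4]
Sum of squared errors = 6
MSE = 6 / 3 = 2.00

2.00


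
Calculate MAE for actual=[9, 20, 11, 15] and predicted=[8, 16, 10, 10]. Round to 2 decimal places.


Absolute errors: [1, 4, 1, 5]
Sum of absolute errors = 11
MAE = 11 / 4 = 2.75

2.75


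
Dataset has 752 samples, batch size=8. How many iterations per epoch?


Iterations per epoch = dataset_size / batch_size
= 752 / 8
= 94

94


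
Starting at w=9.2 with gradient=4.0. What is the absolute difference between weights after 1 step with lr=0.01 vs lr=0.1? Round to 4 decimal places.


With lr=0.01: w_new = 9.2 - 0.01 * 4.0 = 9.16
With lr=0.1: w_new = 9.2 - 0.1 * 4.0 = 8.8
Absolute difference = |9.16 - 8.8|
= 0.3600

0.3600


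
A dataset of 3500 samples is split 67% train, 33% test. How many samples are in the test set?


Train samples = 3500 * 67% = 2345
Test samples = 3500 - 2345
= 1155

1155


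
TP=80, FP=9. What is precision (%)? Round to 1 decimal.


Precision = TP / (TP + FP) * 100
= 80 / (80 + 9)
= 80 / 89
= 0.8989
= 89.9%

89.9


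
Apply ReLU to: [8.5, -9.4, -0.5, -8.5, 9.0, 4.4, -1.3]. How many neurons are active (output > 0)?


ReLU(x) = max(0, x) for each element:
ReLU(8.5) = 8.5
ReLU(-9.4) = 0
ReLU(-0.5) = 0
ReLU(-8.5) = 0
ReLU(9.0) = 9.0
ReLU(4.4) = 4.4
ReLU(-1.3) = 0
Active neurons (>0): 3

3


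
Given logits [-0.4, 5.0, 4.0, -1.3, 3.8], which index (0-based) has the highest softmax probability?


Softmax is a monotonic transformation, so it preserves the argmax.
We need to find the index of the maximum logit.
Index 0: -0.4
Index 1: 5.0
Index 2: 4.0
Index 3: -1.3
Index 4: 3.8
Maximum logit = 5.0 at index 1

1


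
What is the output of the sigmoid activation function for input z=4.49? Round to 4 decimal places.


sigmoid(z) = 1 / (1 + exp(-z))
exp(-(4.49)) = exp(-4.49) = 0.0112
1 + 0.0112 = 1.0112
1 / 1.0112 = 0.9889

0.9889


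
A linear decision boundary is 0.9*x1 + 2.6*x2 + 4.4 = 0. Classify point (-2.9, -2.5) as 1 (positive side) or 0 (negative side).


Compute 0.9 * -2.9 + 2.6 * -2.5 + 4.4
= -2.61 + -6.5 + 4.4
= -4.71
Since -4.71 < 0, the point is on the negative side.

0


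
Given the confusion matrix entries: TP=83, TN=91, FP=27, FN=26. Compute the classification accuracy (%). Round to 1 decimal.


Accuracy = (TP + TN) / (TP + TN + FP + FN) * 100
= (83 + 91) / (83 + 91 + 27 + 26)
= 174 / 227
= 0.7665
= 76.7%

76.7


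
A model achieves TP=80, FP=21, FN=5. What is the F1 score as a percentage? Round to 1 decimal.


Precision = TP / (TP + FP) = 80 / 101 = 0.7921
Recall = TP / (TP + FN) = 80 / 85 = 0.9412
F1 = 2 * P * R / (P + R)
= 2 * 0.7921 * 0.9412 / (0.7921 + 0.9412)
= 1.491 / 1.7333
= 0.8602
As percentage: 86.0%

86.0


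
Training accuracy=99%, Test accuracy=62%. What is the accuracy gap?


Gap = train_accuracy - test_accuracy
= 99 - 62
= 37%
This large gap strongly indicates overfitting.

37


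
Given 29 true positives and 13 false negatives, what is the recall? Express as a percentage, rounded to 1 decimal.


Recall = TP / (TP + FN) * 100
= 29 / (29 + 13)
= 29 / 42
= 0.6905
= 69.0%

69.0


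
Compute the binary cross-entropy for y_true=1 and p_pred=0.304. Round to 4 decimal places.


For y=1: Loss = -log(p)
= -log(0.304)
= -(-1.1907)
= 1.1907

1.1907


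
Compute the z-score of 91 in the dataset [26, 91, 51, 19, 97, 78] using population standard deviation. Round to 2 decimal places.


Mean = (26 + 91 + 51 + 19 + 97 + 78) / 6 = 60.3333
Variance = sum((x_i - mean)^2) / n = 928.5556
Std = sqrt(928.5556) = 30.4722
Z = (x - mean) / std
= (91 - 60.3333) / 30.4722
= 30.6667 / 30.4722
= 1.01

1.01


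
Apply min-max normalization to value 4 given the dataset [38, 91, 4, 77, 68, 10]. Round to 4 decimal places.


Min = 4, Max = 91
Range = 91 - 4 = 87
Scaled = (x - min) / (max - min)
= (4 - 4) / 87
= 0 / 87
= 0.0000

0.0000


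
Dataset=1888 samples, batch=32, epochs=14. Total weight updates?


Iterations per epoch = 1888 / 32 = 59
Total updates = iterations_per_epoch * epochs
= 59 * 14
= 826

826


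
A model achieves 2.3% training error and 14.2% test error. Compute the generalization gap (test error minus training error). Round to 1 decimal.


Generalization gap = test_error - train_error
= 14.2 - 2.3
= 11.9%
A large gap suggests overfitting.

11.9


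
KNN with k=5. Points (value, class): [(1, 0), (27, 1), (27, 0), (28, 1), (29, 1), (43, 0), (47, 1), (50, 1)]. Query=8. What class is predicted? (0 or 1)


Distances from query 8:
Point 1 (class 0): distance = 7
Point 27 (class 0): distance = 19
Point 27 (class 1): distance = 19
Point 28 (class 1): distance = 20
Point 29 (class 1): distance = 21
K=5 nearest neighbors: classes = [0, 0, 1, 1, 1]
Votes for class 1: 3 / 5
Majority vote => class 1

1


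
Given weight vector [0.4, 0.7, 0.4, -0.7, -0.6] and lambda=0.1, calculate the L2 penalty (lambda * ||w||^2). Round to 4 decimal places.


Squaring each weight:
0.4^2 = 0.16
0.7^2 = 0.49
0.4^2 = 0.16
(-0.7)^2 = 0.49
(-0.6)^2 = 0.36
Sum of squares = 1.66
Penalty = 0.1 * 1.66 = 0.1660

0.1660


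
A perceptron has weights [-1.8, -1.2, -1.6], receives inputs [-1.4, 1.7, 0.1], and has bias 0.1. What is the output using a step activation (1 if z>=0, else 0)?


z = w . x + b
= -1.8*-1.4 + -1.2*1.7 + -1.6*0.1 + 0.1
= 2.52 + -2.04 + -0.16 + 0.1
= 0.32 + 0.1
= 0.42
Since z = 0.42 >= 0, output = 1

1


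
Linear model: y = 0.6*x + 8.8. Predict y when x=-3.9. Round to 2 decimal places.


y = 0.6 * -3.9 + (8.8)
= -2.34 + (8.8)
= 6.46

6.46


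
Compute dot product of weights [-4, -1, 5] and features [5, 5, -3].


Element-wise products:
-4 * 5 = -20
-1 * 5 = -5
5 * -3 = -15
Sum = -20 + -5 + -15
= -40

-40


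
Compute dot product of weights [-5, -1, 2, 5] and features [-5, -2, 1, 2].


Element-wise products:
-5 * -5 = 25
-1 * -2 = 2
2 * 1 = 2
5 * 2 = 10
Sum = 25 + 2 + 2 + 10
= 39

39


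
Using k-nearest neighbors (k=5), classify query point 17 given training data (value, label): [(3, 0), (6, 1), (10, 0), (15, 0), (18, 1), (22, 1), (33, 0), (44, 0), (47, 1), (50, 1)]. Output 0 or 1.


Distances from query 17:
Point 18 (class 1): distance = 1
Point 15 (class 0): distance = 2
Point 22 (class 1): distance = 5
Point 10 (class 0): distance = 7
Point 6 (class 1): distance = 11
K=5 nearest neighbors: classes = [1, 0, 1, 0, 1]
Votes for class 1: 3 / 5
Majority vote => class 1

1


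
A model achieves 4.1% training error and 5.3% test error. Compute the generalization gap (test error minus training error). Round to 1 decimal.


Generalization gap = test_error - train_error
= 5.3 - 4.1
= 1.2%
A small gap suggests good generalization.

1.2


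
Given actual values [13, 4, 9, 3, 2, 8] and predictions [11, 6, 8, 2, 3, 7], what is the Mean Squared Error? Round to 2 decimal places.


Differences: [2, -2, 1, 1, -1, 1]
Squared errors: [4, 4, 1, 1, 1, 1]
Sum of squared errors = 12
MSE = 12 / 6 = 2.00

2.00


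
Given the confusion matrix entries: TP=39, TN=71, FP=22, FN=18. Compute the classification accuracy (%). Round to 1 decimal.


Accuracy = (TP + TN) / (TP + TN + FP + FN) * 100
= (39 + 71) / (39 + 71 + 22 + 18)
= 110 / 150
= 0.7333
= 73.3%

73.3


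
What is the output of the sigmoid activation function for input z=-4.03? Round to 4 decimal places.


sigmoid(z) = 1 / (1 + exp(-z))
exp(-(-4.03)) = exp(4.03) = 56.2609
1 + 56.2609 = 57.2609
1 / 57.2609 = 0.0175

0.0175


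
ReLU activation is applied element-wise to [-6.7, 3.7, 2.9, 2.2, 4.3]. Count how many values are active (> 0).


ReLU(x) = max(0, x) for each element:
ReLU(-6.7) = 0
ReLU(3.7) = 3.7
ReLU(2.9) = 2.9
ReLU(2.2) = 2.2
ReLU(4.3) = 4.3
Active neurons (>0): 4

4


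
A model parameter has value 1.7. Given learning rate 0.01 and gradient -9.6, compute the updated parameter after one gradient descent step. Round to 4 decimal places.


w_new = w_old - lr * gradient
= 1.7 - 0.01 * -9.6
= 1.7 - (-0.096)
= 1.7960

1.7960


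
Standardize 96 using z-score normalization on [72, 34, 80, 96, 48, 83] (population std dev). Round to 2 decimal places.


Mean = (72 + 34 + 80 + 96 + 48 + 83) / 6 = 68.8333
Variance = sum((x_i - mean)^2) / n = 453.4722
Std = sqrt(453.4722) = 21.2949
Z = (x - mean) / std
= (96 - 68.8333) / 21.2949
= 27.1667 / 21.2949
= 1.28

1.28


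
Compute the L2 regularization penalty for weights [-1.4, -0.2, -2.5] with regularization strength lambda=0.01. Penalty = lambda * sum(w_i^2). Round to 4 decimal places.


Squaring each weight:
(-1.4)^2 = 1.96
(-0.2)^2 = 0.04
(-2.5)^2 = 6.25
Sum of squares = 8.25
Penalty = 0.01 * 8.25 = 0.0825

0.0825


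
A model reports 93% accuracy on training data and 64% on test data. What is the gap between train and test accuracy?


Gap = train_accuracy - test_accuracy
= 93 - 64
= 29%
This large gap strongly indicates overfitting.

29


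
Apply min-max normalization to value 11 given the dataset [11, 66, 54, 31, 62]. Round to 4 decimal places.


Min = 11, Max = 66
Range = 66 - 11 = 55
Scaled = (x - min) / (max - min)
= (11 - 11) / 55
= 0 / 55
= 0.0000

0.0000


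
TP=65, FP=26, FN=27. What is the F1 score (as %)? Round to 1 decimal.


Precision = TP / (TP + FP) = 65 / 91 = 0.7143
Recall = TP / (TP + FN) = 65 / 92 = 0.7065
F1 = 2 * P * R / (P + R)
= 2 * 0.7143 * 0.7065 / (0.7143 + 0.7065)
= 1.0093 / 1.4208
= 0.7104
As percentage: 71.0%

71.0


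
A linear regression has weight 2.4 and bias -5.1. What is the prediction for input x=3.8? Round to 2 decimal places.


y = 2.4 * 3.8 + (-5.1)
= 9.12 + (-5.1)
= 4.02

4.02


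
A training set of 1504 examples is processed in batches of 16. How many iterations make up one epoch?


Iterations per epoch = dataset_size / batch_size
= 1504 / 16
= 94

94


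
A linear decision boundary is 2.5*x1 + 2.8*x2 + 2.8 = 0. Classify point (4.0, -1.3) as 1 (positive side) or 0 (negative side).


Compute 2.5 * 4.0 + 2.8 * -1.3 + 2.8
= 10.0 + -3.64 + 2.8
= 9.16
Since 9.16 >= 0, the point is on the positive side.

1


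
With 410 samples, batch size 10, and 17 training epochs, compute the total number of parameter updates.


Iterations per epoch = 410 / 10 = 41
Total updates = iterations_per_epoch * epochs
= 41 * 17
= 697

697


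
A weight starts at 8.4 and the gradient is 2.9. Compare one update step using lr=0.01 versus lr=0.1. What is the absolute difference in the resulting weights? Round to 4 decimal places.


With lr=0.01: w_new = 8.4 - 0.01 * 2.9 = 8.371
With lr=0.1: w_new = 8.4 - 0.1 * 2.9 = 8.11
Absolute difference = |8.371 - 8.11|
= 0.2610

0.2610


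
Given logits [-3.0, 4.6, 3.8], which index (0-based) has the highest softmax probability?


Softmax is a monotonic transformation, so it preserves the argmax.
We need to find the index of the maximum logit.
Index 0: -3.0
Index 1: 4.6
Index 2: 3.8
Maximum logit = 4.6 at index 1

1


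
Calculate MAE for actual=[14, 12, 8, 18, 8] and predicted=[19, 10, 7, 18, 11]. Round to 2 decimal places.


Absolute errors: [5, 2, 1, 0, 3]
Sum of absolute errors = 11
MAE = 11 / 5 = 2.20

2.20


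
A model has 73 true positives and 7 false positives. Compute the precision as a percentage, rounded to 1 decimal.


Precision = TP / (TP + FP) * 100
= 73 / (73 + 7)
= 73 / 80
= 0.9125
= 91.3%

91.3


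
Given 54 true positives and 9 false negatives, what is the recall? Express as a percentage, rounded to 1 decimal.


Recall = TP / (TP + FN) * 100
= 54 / (54 + 9)
= 54 / 63
= 0.8571
= 85.7%

85.7


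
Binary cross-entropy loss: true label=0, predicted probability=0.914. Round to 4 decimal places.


For y=0: Loss = -log(1-p)
= -log(1 - 0.914)
= -log(0.086)
= -(-2.4534)
= 2.4534

2.4534


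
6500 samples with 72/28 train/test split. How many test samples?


Train samples = 6500 * 72% = 4680
Test samples = 6500 - 4680
= 1820

1820


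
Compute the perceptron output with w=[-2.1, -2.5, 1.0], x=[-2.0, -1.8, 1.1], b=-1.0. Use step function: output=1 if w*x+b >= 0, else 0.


z = w . x + b
= -2.1*-2.0 + -2.5*-1.8 + 1.0*1.1 + -1.0
= 4.2 + 4.5 + 1.1 + -1.0
= 9.8 + -1.0
= 8.8
Since z = 8.8 >= 0, output = 1

1


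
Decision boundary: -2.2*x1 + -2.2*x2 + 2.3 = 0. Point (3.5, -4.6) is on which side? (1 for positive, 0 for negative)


Compute -2.2 * 3.5 + -2.2 * -4.6 + 2.3
= -7.7 + 10.12 + 2.3
= 4.72
Since 4.72 >= 0, the point is on the positive side.

1


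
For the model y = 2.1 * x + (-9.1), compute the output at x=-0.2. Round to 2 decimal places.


y = 2.1 * -0.2 + (-9.1)
= -0.42 + (-9.1)
= -9.52

-9.52


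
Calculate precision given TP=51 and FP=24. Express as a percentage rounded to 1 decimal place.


Precision = TP / (TP + FP) * 100
= 51 / (51 + 24)
= 51 / 75
= 0.68
= 68.0%

68.0


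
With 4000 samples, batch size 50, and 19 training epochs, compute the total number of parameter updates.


Iterations per epoch = 4000 / 50 = 80
Total updates = iterations_per_epoch * epochs
= 80 * 19
= 1520

1520


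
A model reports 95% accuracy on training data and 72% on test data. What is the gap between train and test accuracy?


Gap = train_accuracy - test_accuracy
= 95 - 72
= 23%
This large gap strongly indicates overfitting.

23


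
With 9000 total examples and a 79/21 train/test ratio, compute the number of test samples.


Train samples = 9000 * 79% = 7110
Test samples = 9000 - 7110
= 1890

1890


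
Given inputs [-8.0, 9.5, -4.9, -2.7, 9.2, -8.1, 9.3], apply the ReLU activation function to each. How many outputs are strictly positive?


ReLU(x) = max(0, x) for each element:
ReLU(-8.0) = 0
ReLU(9.5) = 9.5
ReLU(-4.9) = 0
ReLU(-2.7) = 0
ReLU(9.2) = 9.2
ReLU(-8.1) = 0
ReLU(9.3) = 9.3
Active neurons (>0): 3

3


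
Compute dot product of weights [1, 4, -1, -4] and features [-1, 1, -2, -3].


Element-wise products:
1 * -1 = -1
4 * 1 = 4
-1 * -2 = 2
-4 * -3 = 12
Sum = -1 + 4 + 2 + 12
= 17

17


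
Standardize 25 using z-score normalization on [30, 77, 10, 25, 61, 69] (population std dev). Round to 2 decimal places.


Mean = (30 + 77 + 10 + 25 + 61 + 69) / 6 = 45.3333
Variance = sum((x_i - mean)^2) / n = 617.5556
Std = sqrt(617.5556) = 24.8507
Z = (x - mean) / std
= (25 - 45.3333) / 24.8507
= -20.3333 / 24.8507
= -0.82

-0.82


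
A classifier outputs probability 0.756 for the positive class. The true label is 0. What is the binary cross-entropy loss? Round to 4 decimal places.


For y=0: Loss = -log(1-p)
= -log(1 - 0.756)
= -log(0.244)
= -(-1.4106)
= 1.4106

1.4106


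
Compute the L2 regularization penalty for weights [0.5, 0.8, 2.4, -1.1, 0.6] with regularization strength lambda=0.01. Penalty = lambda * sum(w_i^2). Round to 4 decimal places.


Squaring each weight:
0.5^2 = 0.25
0.8^2 = 0.64
2.4^2 = 5.76
(-1.1)^2 = 1.21
0.6^2 = 0.36
Sum of squares = 8.22
Penalty = 0.01 * 8.22 = 0.0822

0.0822


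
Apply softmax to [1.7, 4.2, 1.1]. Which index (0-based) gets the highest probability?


Softmax is a monotonic transformation, so it preserves the argmax.
We need to find the index of the maximum logit.
Index 0: 1.7
Index 1: 4.2
Index 2: 1.1
Maximum logit = 4.2 at index 1

1


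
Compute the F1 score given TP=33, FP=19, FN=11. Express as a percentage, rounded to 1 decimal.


Precision = TP / (TP + FP) = 33 / 52 = 0.6346
Recall = TP / (TP + FN) = 33 / 44 = 0.75
F1 = 2 * P * R / (P + R)
= 2 * 0.6346 * 0.75 / (0.6346 + 0.75)
= 0.9519 / 1.3846
= 0.6875
As percentage: 68.8%

68.8


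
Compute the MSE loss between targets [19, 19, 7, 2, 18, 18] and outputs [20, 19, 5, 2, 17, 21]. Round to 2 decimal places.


Differences: [-1, 0, 2, 0, 1, -3]
Squared errors: [1, 0, 4, 0, 1, 9]
Sum of squared errors = 15
MSE = 15 / 6 = 2.50

2.50


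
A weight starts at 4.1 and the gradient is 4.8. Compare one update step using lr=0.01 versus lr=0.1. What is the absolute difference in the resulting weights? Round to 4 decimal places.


With lr=0.01: w_new = 4.1 - 0.01 * 4.8 = 4.052
With lr=0.1: w_new = 4.1 - 0.1 * 4.8 = 3.62
Absolute difference = |4.052 - 3.62|
= 0.4320

0.4320


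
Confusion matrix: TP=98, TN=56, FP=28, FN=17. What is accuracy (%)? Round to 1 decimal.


Accuracy = (TP + TN) / (TP + TN + FP + FN) * 100
= (98 + 56) / (98 + 56 + 28 + 17)
= 154 / 199
= 0.7739
= 77.4%

77.4


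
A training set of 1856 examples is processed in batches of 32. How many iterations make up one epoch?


Iterations per epoch = dataset_size / batch_size
= 1856 / 32
= 58

58


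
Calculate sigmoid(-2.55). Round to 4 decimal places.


sigmoid(z) = 1 / (1 + exp(-z))
exp(-(-2.55)) = exp(2.55) = 12.8071
1 + 12.8071 = 13.8071
1 / 13.8071 = 0.0724

0.0724


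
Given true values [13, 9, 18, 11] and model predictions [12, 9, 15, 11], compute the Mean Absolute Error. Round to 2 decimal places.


Absolute errors: [1, 0, 3, 0]
Sum of absolute errors = 4
MAE = 4 / 4 = 1.00

1.00


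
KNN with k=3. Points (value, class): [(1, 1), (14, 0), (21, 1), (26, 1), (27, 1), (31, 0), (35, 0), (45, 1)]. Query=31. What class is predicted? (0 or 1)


Distances from query 31:
Point 31 (class 0): distance = 0
Point 35 (class 0): distance = 4
Point 27 (class 1): distance = 4
K=3 nearest neighbors: classes = [0, 0, 1]
Votes for class 1: 1 / 3
Majority vote => class 0

0


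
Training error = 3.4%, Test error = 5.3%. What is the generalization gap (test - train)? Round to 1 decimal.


Generalization gap = test_error - train_error
= 5.3 - 3.4
= 1.9%
A small gap suggests good generalization.

1.9


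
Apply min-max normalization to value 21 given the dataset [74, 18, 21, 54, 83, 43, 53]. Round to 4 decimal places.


Min = 18, Max = 83
Range = 83 - 18 = 65
Scaled = (x - min) / (max - min)
= (21 - 18) / 65
= 3 / 65
= 0.0462

0.0462


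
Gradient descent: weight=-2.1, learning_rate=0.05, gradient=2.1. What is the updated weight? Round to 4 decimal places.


w_new = w_old - lr * gradient
= -2.1 - 0.05 * 2.1
= -2.1 - (0.105)
= -2.2050

-2.2050


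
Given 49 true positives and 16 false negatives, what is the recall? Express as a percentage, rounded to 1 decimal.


Recall = TP / (TP + FN) * 100
= 49 / (49 + 16)
= 49 / 65
= 0.7538
= 75.4%

75.4


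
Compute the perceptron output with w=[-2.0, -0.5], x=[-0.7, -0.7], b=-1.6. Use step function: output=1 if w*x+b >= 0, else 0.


z = w . x + b
= -2.0*-0.7 + -0.5*-0.7 + -1.6
= 1.4 + 0.35 + -1.6
= 1.75 + -1.6
= 0.15
Since z = 0.15 >= 0, output = 1

1


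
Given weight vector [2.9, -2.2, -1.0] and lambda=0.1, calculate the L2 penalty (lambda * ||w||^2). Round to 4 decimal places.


Squaring each weight:
2.9^2 = 8.41
(-2.2)^2 = 4.84
(-1.0)^2 = 1.0
Sum of squares = 14.25
Penalty = 0.1 * 14.25 = 1.4250

1.4250


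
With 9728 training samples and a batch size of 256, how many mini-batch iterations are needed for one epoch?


Iterations per epoch = dataset_size / batch_size
= 9728 / 256
= 38

38


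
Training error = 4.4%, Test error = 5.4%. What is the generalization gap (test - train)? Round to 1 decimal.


Generalization gap = test_error - train_error
= 5.4 - 4.4
= 1.0%
A small gap suggests good generalization.

1.0


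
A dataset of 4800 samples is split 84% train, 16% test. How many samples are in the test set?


Train samples = 4800 * 84% = 4032
Test samples = 4800 - 4032
= 768

768


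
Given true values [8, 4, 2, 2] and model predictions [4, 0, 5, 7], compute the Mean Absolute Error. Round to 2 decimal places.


Absolute errors: [4, 4, 3, 5]
Sum of absolute errors = 16
MAE = 16 / 4 = 4.00

4.00


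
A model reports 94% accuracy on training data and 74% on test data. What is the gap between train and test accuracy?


Gap = train_accuracy - test_accuracy
= 94 - 74
= 20%
This gap suggests the model is overfitting.

20


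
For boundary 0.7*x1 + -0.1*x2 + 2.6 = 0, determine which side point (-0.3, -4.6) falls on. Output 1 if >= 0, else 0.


Compute 0.7 * -0.3 + -0.1 * -4.6 + 2.6
= -0.21 + 0.46 + 2.6
= 2.85
Since 2.85 >= 0, the point is on the positive side.

1


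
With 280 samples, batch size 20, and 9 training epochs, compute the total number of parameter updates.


Iterations per epoch = 280 / 20 = 14
Total updates = iterations_per_epoch * epochs
= 14 * 9
= 126

126


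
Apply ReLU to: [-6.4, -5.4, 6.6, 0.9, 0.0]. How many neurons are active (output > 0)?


ReLU(x) = max(0, x) for each element:
ReLU(-6.4) = 0
ReLU(-5.4) = 0
ReLU(6.6) = 6.6
ReLU(0.9) = 0.9
ReLU(0.0) = 0
Active neurons (>0): 2

2


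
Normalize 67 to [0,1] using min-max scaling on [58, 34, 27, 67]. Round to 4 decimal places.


Min = 27, Max = 67
Range = 67 - 27 = 40
Scaled = (x - min) / (max - min)
= (67 - 27) / 40
= 40 / 40
= 1.0000

1.0000


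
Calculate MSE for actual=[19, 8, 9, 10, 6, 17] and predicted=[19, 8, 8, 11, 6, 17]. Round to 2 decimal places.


Differences: [0, 0, 1, -1, 0, 0]
Squared errors: [0, 0, 1, 1, 0, 0]
Sum of squared errors = 2
MSE = 2 / 6 = 0.33

0.33


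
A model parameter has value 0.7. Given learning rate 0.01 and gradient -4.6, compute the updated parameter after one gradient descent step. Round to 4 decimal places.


w_new = w_old - lr * gradient
= 0.7 - 0.01 * -4.6
= 0.7 - (-0.046)
= 0.7460

0.7460


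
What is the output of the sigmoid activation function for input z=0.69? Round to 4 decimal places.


sigmoid(z) = 1 / (1 + exp(-z))
exp(-(0.69)) = exp(-0.69) = 0.5016
1 + 0.5016 = 1.5016
1 / 1.5016 = 0.6660

0.6660


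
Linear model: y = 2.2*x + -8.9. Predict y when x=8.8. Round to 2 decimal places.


y = 2.2 * 8.8 + (-8.9)
= 19.36 + (-8.9)
= 10.46

10.46


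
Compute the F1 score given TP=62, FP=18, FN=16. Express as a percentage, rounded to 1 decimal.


Precision = TP / (TP + FP) = 62 / 80 = 0.775
Recall = TP / (TP + FN) = 62 / 78 = 0.7949
F1 = 2 * P * R / (P + R)
= 2 * 0.775 * 0.7949 / (0.775 + 0.7949)
= 1.2321 / 1.5699
= 0.7848
As percentage: 78.5%

78.5


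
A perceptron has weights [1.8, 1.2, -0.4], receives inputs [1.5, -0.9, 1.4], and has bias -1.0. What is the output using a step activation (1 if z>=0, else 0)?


z = w . x + b
= 1.8*1.5 + 1.2*-0.9 + -0.4*1.4 + -1.0
= 2.7 + -1.08 + -0.56 + -1.0
= 1.06 + -1.0
= 0.06
Since z = 0.06 >= 0, output = 1

1


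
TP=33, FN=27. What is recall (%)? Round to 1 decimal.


Recall = TP / (TP + FN) * 100
= 33 / (33 + 27)
= 33 / 60
= 0.55
= 55.0%

55.0


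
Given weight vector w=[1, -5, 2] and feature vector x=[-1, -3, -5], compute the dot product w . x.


Element-wise products:
1 * -1 = -1
-5 * -3 = 15
2 * -5 = -10
Sum = -1 + 15 + -10
= 4

4


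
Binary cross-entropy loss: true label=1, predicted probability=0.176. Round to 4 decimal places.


For y=1: Loss = -log(p)
= -log(0.176)
= -(-1.7373)
= 1.7373

1.7373


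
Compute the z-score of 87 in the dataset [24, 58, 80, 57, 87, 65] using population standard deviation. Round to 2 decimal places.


Mean = (24 + 58 + 80 + 57 + 87 + 65) / 6 = 61.8333
Variance = sum((x_i - mean)^2) / n = 407.1389
Std = sqrt(407.1389) = 20.1777
Z = (x - mean) / std
= (87 - 61.8333) / 20.1777
= 25.1667 / 20.1777
= 1.25

1.25


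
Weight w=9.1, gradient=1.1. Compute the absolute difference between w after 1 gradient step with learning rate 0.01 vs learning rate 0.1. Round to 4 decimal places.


With lr=0.01: w_new = 9.1 - 0.01 * 1.1 = 9.089
With lr=0.1: w_new = 9.1 - 0.1 * 1.1 = 8.99
Absolute difference = |9.089 - 8.99|
= 0.0990

0.0990


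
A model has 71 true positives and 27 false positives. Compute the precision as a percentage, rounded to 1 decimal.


Precision = TP / (TP + FP) * 100
= 71 / (71 + 27)
= 71 / 98
= 0.7245
= 72.4%

72.4


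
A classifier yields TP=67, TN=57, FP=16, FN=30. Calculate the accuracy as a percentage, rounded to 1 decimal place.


Accuracy = (TP + TN) / (TP + TN + FP + FN) * 100
= (67 + 57) / (67 + 57 + 16 + 30)
= 124 / 170
= 0.7294
= 72.9%

72.9


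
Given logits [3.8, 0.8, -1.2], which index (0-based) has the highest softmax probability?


Softmax is a monotonic transformation, so it preserves the argmax.
We need to find the index of the maximum logit.
Index 0: 3.8
Index 1: 0.8
Index 2: -1.2
Maximum logit = 3.8 at index 0

0


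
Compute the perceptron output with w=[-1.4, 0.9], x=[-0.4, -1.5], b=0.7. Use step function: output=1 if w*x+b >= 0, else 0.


z = w . x + b
= -1.4*-0.4 + 0.9*-1.5 + 0.7
= 0.56 + -1.35 + 0.7
= -0.79 + 0.7
= -0.09
Since z = -0.09 < 0, output = 0

0


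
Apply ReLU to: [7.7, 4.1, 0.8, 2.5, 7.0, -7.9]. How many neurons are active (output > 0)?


ReLU(x) = max(0, x) for each element:
ReLU(7.7) = 7.7
ReLU(4.1) = 4.1
ReLU(0.8) = 0.8
ReLU(2.5) = 2.5
ReLU(7.0) = 7.0
ReLU(-7.9) = 0
Active neurons (>0): 5

5


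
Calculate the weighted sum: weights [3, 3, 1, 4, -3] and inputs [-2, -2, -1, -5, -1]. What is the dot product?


Element-wise products:
3 * -2 = -6
3 * -2 = -6
1 * -1 = -1
4 * -5 = -20
-3 * -1 = 3
Sum = -6 + -6 + -1 + -20 + 3
= -30

-30


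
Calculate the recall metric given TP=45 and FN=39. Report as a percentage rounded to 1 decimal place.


Recall = TP / (TP + FN) * 100
= 45 / (45 + 39)
= 45 / 84
= 0.5357
= 53.6%

53.6


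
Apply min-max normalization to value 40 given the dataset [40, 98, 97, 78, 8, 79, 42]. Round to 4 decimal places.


Min = 8, Max = 98
Range = 98 - 8 = 90
Scaled = (x - min) / (max - min)
= (40 - 8) / 90
= 32 / 90
= 0.3556

0.3556


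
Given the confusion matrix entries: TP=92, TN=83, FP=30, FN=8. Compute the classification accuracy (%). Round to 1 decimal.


Accuracy = (TP + TN) / (TP + TN + FP + FN) * 100
= (92 + 83) / (92 + 83 + 30 + 8)
= 175 / 213
= 0.8216
= 82.2%

82.2


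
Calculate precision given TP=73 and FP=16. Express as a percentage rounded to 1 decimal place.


Precision = TP / (TP + FP) * 100
= 73 / (73 + 16)
= 73 / 89
= 0.8202
= 82.0%

82.0


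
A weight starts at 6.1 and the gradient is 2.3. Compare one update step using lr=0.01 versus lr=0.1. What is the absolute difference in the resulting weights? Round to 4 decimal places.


With lr=0.01: w_new = 6.1 - 0.01 * 2.3 = 6.077
With lr=0.1: w_new = 6.1 - 0.1 * 2.3 = 5.87
Absolute difference = |6.077 - 5.87|
= 0.2070

0.2070


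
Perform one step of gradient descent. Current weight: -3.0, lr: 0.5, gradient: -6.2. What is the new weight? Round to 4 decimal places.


w_new = w_old - lr * gradient
= -3.0 - 0.5 * -6.2
= -3.0 - (-3.1)
= 0.1000

0.1000


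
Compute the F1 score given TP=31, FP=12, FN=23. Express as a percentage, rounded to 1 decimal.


Precision = TP / (TP + FP) = 31 / 43 = 0.7209
Recall = TP / (TP + FN) = 31 / 54 = 0.5741
F1 = 2 * P * R / (P + R)
= 2 * 0.7209 * 0.5741 / (0.7209 + 0.5741)
= 0.8277 / 1.295
= 0.6392
As percentage: 63.9%

63.9
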